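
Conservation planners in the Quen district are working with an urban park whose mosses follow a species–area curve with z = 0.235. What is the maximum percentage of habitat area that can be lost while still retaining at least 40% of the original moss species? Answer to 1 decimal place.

98.0%

Need (A_new/A_old)^0.235 = 0.4, so A_new/A_old = 0.4^(1/0.235) = 0.4^4.255
ln(A_new/A_old) = ln 0.4 / 0.235 = -0.9163 / 0.235 = -3.8991
A_new/A_old = e^-3.8991 ≈ 0.02026
Fraction that can be lost = 1 − 0.02026 = 0.9797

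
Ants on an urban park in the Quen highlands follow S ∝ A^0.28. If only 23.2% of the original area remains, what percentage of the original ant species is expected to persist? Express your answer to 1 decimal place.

66.4%

S_new/S_old = (A_new/A_old)^z = 0.232^0.28
= exp(0.28 × ln 0.232) = exp(0.28 × -1.4610) = exp(-0.4091) ≈ 0.6643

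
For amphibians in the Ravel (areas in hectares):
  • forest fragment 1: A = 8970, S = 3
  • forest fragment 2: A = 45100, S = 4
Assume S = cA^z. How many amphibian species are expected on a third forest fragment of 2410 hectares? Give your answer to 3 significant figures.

2.37

z = ln(4/3) / ln(45100/8970) = 0.2877 / 1.6150 = 0.1781
c = 3 / 8970^0.1781 = 3 / 5.06 = 0.5929
S₃ = 0.5929 × 2410^0.1781 = 0.5929 × 4.004 ≈ 2.374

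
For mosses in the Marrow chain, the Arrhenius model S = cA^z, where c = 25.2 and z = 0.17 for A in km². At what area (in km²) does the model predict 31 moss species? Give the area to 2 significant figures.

3.4 km²

31 = 25.2 × A^0.17  ⇒  A^0.17 = 31/25.2 = 1.23
ln A = ln(1.23) / 0.17 = 0.2071 / 0.17 = 1.2185
A = e^1.2185 ≈ 3.382 km²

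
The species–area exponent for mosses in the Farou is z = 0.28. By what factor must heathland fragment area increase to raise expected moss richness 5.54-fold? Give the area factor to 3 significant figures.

452

(A₂/A₁)^0.28 = 5.54, so A₂/A₁ = 5.54^(1/0.28) = 5.54^3.571
ln(A₂/A₁) = ln 5.54 / 0.28 = 1.7120 / 0.28 = 6.1143
A₂/A₁ = e^6.1143 ≈ 452.3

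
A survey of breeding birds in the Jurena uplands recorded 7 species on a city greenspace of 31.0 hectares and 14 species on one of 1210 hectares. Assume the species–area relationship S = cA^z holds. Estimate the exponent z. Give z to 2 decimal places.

Taking logs: ln S = ln c + z ln A, so z = (ln S₂ − ln S₁)/(ln A₂ − ln A₁).
z = ln(14/7) / ln(1210/31) = ln(2) / ln(39.03) = 0.6931 / 3.6644 = 0.1892

0.19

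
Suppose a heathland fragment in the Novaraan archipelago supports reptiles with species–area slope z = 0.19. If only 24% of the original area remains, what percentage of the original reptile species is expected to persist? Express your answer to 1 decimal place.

76.3%

S_new/S_old = (A_new/A_old)^z = 0.24^0.19
= exp(0.19 × ln 0.24) = exp(0.19 × -1.4271) = exp(-0.2712) ≈ 0.7625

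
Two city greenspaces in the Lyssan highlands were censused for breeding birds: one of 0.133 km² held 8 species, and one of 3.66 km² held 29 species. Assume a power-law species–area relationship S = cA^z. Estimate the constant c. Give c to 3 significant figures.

z = ln(S₂/S₁) / ln(A₂/A₁) = ln(29/8) / ln(3.66/0.133) = 1.2879 / 3.3149 = 0.3885
c = S₁ / A₁^z = 8 / 0.133^0.3885 = 8 / 0.4567 = 17.52

17.5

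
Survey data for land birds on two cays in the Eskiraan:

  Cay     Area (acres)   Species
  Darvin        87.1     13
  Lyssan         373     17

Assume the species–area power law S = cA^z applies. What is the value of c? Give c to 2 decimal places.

5.70

z = ln(S₂/S₁) / ln(A₂/A₁) = ln(17/13) / ln(373/87.1) = 0.2683 / 1.4545 = 0.1844
c = S₁ / A₁^z = 13 / 87.1^0.1844 = 13 / 2.279 = 5.703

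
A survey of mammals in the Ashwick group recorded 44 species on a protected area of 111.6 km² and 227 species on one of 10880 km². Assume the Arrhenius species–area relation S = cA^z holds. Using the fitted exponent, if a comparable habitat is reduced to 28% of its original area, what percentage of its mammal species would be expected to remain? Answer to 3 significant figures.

63.4%

z = ln(227/44) / ln(10880/111.6) = 1.6408 / 4.5798 = 0.3583
S_new/S_old = (A_new/A_old)^z = 0.28^0.3583 = exp(0.3583 × -1.2730) = 0.6338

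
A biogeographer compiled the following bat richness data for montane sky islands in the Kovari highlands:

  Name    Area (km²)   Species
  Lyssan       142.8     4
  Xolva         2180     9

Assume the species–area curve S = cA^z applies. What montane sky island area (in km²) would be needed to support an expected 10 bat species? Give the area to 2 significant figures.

3100 km²

z = ln(9/4) / ln(2180/142.8) = 0.8109 / 2.7256 = 0.2975
c = 4 / 142.8^0.2975 = 4 / 4.376 = 0.9141
A = (10/0.9141)^(1/0.2975) ⇒ ln A = ln(10.94)/0.2975 = 8.0412
A = e^8.0412 ≈ 3106 km²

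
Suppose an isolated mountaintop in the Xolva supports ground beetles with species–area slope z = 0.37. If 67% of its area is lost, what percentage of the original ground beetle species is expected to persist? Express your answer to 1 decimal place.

S_new/S_old = (A_new/A_old)^z = 0.33^0.37
= exp(0.37 × ln 0.33) = exp(0.37 × -1.1087) = exp(-0.4102) ≈ 0.6635

66.4%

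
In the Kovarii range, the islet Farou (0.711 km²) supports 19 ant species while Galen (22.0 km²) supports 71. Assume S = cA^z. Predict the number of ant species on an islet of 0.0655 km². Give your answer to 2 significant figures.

7.6

z = ln(71/19) / ln(22/0.711) = 1.3182 / 3.4321 = 0.3841
c = 19 / 0.711^0.3841 = 19 / 0.8772 = 21.66
S₃ = 21.66 × 0.0655^0.3841 = 21.66 × 0.351 ≈ 7.603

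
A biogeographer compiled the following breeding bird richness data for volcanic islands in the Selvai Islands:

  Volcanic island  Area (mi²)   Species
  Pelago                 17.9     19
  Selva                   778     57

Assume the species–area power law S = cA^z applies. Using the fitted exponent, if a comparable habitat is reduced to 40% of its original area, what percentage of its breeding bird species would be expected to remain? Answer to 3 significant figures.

z = ln(57/19) / ln(778/17.9) = 1.0986 / 3.7719 = 0.2913
S_new/S_old = (A_new/A_old)^z = 0.4^0.2913 = exp(0.2913 × -0.9163) = 0.7658

76.6%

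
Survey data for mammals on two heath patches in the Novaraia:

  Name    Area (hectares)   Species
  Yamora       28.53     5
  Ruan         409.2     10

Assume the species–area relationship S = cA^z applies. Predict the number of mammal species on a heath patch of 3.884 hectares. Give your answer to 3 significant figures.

z = ln(10/5) / ln(409.2/28.53) = 0.6931 / 2.6632 = 0.2603
c = 5 / 28.53^0.2603 = 5 / 2.392 = 2.09
S₃ = 2.09 × 3.884^0.2603 = 2.09 × 1.424 ≈ 2.976

2.98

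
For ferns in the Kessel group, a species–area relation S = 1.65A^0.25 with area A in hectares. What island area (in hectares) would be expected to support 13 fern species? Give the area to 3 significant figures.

13 = 1.65 × A^0.25  ⇒  A^0.25 = 13/1.65 = 7.879
ln A = ln(7.879) / 0.25 = 2.0642 / 0.25 = 8.2567
A = e^8.2567 ≈ 3853 hectares

3850 hectares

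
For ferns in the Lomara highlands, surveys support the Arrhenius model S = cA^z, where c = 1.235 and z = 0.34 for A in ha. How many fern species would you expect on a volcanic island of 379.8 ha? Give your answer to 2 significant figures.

9.3

S = 1.235 × 379.8^0.34 = 1.235 × 7.534 ≈ 9.305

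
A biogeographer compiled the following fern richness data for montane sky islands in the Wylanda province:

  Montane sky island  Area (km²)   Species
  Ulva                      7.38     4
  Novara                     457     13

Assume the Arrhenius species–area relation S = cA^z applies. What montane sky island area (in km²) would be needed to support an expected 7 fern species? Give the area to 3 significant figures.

52.3 km²

z = ln(13/4) / ln(457/7.38) = 1.1787 / 4.1259 = 0.2857
c = 4 / 7.38^0.2857 = 4 / 1.77 = 2.26
A = (7/2.26)^(1/0.2857) ⇒ ln A = ln(3.098)/0.2857 = 3.9577
A = e^3.9577 ≈ 52.34 km²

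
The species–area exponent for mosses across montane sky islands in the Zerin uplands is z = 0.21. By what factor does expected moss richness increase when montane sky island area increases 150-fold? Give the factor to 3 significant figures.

2.86

S₂/S₁ = (A₂/A₁)^z = 150^0.21
ln(S₂/S₁) = 0.21 × ln 150 = 0.21 × 5.0106 = 1.0522
S₂/S₁ = e^1.0522 ≈ 2.864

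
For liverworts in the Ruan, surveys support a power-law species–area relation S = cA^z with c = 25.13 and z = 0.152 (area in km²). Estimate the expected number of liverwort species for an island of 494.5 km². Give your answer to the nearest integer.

65

S = 25.13 × 494.5^0.152
ln S = ln 25.13 + 0.152 × ln 494.5 = 3.2241 + 0.152 × 6.2035 = 4.1670
S = e^4.1670 ≈ 64.52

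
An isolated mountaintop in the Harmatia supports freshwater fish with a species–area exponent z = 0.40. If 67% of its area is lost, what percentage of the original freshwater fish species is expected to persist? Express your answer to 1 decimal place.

S_new/S_old = (A_new/A_old)^z = 0.33^0.4
= exp(0.4 × ln 0.33) = exp(0.4 × -1.1087) = exp(-0.4435) ≈ 0.6418

64.2%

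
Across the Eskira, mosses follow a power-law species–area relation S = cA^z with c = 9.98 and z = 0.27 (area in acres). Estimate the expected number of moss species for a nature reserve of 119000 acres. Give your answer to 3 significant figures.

S = 9.98 × 119000^0.27 = 9.98 × 23.46 ≈ 234.2

234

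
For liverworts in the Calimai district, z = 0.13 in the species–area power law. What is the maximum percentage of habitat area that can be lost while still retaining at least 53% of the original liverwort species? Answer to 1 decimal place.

Need (A_new/A_old)^0.13 = 0.53, so A_new/A_old = 0.53^(1/0.13) = 0.53^7.692
ln(A_new/A_old) = ln 0.53 / 0.13 = -0.6349 / 0.13 = -4.8837
A_new/A_old = e^-4.8837 ≈ 0.007569
Fraction that can be lost = 1 − 0.007569 = 0.9924

99.2%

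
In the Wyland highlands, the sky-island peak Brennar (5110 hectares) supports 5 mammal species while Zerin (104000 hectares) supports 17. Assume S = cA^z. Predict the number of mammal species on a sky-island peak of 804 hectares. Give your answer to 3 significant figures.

2.36

z = ln(17/5) / ln(104000/5110) = 1.2238 / 3.0132 = 0.4061
c = 5 / 5110^0.4061 = 5 / 32.07 = 0.1559
S₃ = 0.1559 × 804^0.4061 = 0.1559 × 15.13 ≈ 2.359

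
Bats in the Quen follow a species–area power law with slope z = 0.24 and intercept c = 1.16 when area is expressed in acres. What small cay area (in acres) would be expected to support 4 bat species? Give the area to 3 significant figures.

4 = 1.16 × A^0.24  ⇒  A^0.24 = 4/1.16 = 3.448
ln A = ln(3.448) / 0.24 = 1.2379 / 0.24 = 5.1578
A = e^5.1578 ≈ 173.8 acres

174 acres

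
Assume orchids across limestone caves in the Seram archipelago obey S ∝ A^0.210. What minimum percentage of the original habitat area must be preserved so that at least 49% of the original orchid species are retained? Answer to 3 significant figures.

Need (A_new/A_old)^0.21 = 0.49, so A_new/A_old = 0.49^(1/0.21) = 0.49^4.762
ln(A_new/A_old) = ln 0.49 / 0.21 = -0.7133 / 0.21 = -3.3969
A_new/A_old = e^-3.3969 ≈ 0.03348

3.35%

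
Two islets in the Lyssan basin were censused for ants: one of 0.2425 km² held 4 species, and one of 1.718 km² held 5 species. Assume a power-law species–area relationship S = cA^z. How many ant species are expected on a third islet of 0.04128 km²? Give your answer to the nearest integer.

3

z = ln(5/4) / ln(1.718/0.2425) = 0.2231 / 1.9579 = 0.1140
c = 4 / 0.2425^0.1140 = 4 / 0.8509 = 4.701
S₃ = 4.701 × 0.04128^0.1140 = 4.701 × 0.6954 ≈ 3.269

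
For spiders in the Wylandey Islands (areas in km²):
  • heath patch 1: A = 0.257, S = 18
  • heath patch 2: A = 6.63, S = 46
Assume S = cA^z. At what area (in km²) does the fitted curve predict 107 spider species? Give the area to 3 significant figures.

123 km²

z = ln(46/18) / ln(6.63/0.257) = 0.9383 / 3.2503 = 0.2887
c = 18 / 0.257^0.2887 = 18 / 0.6756 = 26.64
A = (107/26.64)^(1/0.2887) ⇒ ln A = ln(4.016)/0.2887 = 4.8160
A = e^4.8160 ≈ 123.5 km²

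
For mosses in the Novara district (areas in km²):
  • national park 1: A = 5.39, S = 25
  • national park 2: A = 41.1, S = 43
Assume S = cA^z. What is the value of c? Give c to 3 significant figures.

z = ln(S₂/S₁) / ln(A₂/A₁) = ln(43/25) / ln(41.1/5.39) = 0.5423 / 2.0315 = 0.2670
c = S₁ / A₁^z = 25 / 5.39^0.2670 = 25 / 1.568 = 15.95

15.9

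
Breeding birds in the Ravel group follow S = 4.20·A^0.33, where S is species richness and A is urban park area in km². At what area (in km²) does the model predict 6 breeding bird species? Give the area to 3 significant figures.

2.95 km²

6 = 4.2 × A^0.33  ⇒  A^0.33 = 6/4.2 = 1.429
ln A = ln(1.429) / 0.33 = 0.3567 / 0.33 = 1.0808
A = e^1.0808 ≈ 2.947 km²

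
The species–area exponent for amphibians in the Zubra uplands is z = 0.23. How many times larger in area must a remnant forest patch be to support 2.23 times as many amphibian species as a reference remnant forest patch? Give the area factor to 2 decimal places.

32.69

(A₂/A₁)^0.23 = 2.23, so A₂/A₁ = 2.23^(1/0.23) = 2.23^4.348
ln(A₂/A₁) = ln 2.23 / 0.23 = 0.8020 / 0.23 = 3.4870
A₂/A₁ = e^3.4870 ≈ 32.69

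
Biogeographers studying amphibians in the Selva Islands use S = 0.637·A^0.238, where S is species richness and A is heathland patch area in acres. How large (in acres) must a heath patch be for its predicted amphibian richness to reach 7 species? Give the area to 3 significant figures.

7 = 0.637 × A^0.238  ⇒  A^0.238 = 7/0.637 = 10.99
ln A = ln(10.99) / 0.238 = 2.3969 / 0.238 = 10.0710
A = e^10.0710 ≈ 23647 acres

23600 acres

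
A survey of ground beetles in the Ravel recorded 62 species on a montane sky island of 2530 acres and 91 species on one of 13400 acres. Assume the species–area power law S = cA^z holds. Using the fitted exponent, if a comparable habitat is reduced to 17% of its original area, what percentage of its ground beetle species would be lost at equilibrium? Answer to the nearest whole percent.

z = ln(91/62) / ln(13400/2530) = 0.3837 / 1.6670 = 0.2302
S_new/S_old = (A_new/A_old)^z = 0.17^0.2302 = exp(0.2302 × -1.7720) = 0.6651
Fraction lost = 1 − 0.6651 = 0.3349

33%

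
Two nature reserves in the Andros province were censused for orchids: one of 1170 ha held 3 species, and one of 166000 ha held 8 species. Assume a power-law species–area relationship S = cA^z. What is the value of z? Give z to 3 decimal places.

0.198

Taking logs: ln S = ln c + z ln A, so z = (ln S₂ − ln S₁)/(ln A₂ − ln A₁).
z = ln(8/3) / ln(166000/1170) = ln(2.667) / ln(141.9) = 0.9808 / 4.9550 = 0.1979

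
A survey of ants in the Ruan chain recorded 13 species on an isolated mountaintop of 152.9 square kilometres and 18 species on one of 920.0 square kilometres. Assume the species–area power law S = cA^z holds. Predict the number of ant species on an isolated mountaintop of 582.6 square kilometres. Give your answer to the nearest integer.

17

z = ln(18/13) / ln(920/152.9) = 0.3254 / 1.7946 = 0.1813
c = 13 / 152.9^0.1813 = 13 / 2.489 = 5.222
S₃ = 5.222 × 582.6^0.1813 = 5.222 × 3.173 ≈ 16.57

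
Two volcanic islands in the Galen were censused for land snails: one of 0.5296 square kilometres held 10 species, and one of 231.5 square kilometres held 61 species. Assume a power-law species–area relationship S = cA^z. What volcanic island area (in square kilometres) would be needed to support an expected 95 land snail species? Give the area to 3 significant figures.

z = ln(61/10) / ln(231.5/0.5296) = 1.8083 / 6.0802 = 0.2974
c = 10 / 0.5296^0.2974 = 10 / 0.8278 = 12.08
A = (95/12.08)^(1/0.2974) ⇒ ln A = ln(7.864)/0.2974 = 6.9341
A = e^6.9341 ≈ 1027 square kilometres

1030 square kilometres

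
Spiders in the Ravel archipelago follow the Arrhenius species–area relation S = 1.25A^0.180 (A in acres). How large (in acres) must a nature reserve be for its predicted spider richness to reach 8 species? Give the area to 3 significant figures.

30100 acres

8 = 1.25 × A^0.18  ⇒  A^0.18 = 8/1.25 = 6.4
ln A = ln(6.4) / 0.18 = 1.8563 / 0.18 = 10.3128
A = e^10.3128 ≈ 30115 acres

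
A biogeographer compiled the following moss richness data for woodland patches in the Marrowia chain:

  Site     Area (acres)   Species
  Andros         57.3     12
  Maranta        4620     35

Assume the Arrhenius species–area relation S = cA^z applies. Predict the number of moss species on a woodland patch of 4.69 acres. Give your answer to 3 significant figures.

z = ln(35/12) / ln(4620/57.3) = 1.0704 / 4.3898 = 0.2438
c = 12 / 57.3^0.2438 = 12 / 2.684 = 4.472
S₃ = 4.472 × 4.69^0.2438 = 4.472 × 1.458 ≈ 6.518

6.52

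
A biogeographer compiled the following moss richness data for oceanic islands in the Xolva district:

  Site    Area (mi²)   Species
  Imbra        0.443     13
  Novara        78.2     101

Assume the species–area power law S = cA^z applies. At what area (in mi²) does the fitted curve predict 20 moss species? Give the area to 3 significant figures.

z = ln(101/13) / ln(78.2/0.443) = 2.0502 / 5.1735 = 0.3963
c = 13 / 0.443^0.3963 = 13 / 0.7242 = 17.95
A = (20/17.95)^(1/0.3963) ⇒ ln A = ln(1.114)/0.3963 = 0.2729
A = e^0.2729 ≈ 1.314 mi²

1.31 mi²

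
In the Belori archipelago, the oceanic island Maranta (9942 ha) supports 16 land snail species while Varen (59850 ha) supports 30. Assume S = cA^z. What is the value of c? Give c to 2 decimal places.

z = ln(S₂/S₁) / ln(A₂/A₁) = ln(30/16) / ln(59850/9942) = 0.6286 / 1.7951 = 0.3502
c = S₁ / A₁^z = 16 / 9942^0.3502 = 16 / 25.11 = 0.6372

0.64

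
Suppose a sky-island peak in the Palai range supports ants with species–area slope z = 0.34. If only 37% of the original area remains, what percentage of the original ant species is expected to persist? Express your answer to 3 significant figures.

71.3%

S_new/S_old = (A_new/A_old)^z = 0.37^0.34
= exp(0.34 × ln 0.37) = exp(0.34 × -0.9943) = exp(-0.3380) ≈ 0.7132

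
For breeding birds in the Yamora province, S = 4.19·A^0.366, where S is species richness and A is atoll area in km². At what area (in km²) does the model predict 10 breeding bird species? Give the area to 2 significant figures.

11 km²

10 = 4.19 × A^0.366  ⇒  A^0.366 = 10/4.19 = 2.387
ln A = ln(2.387) / 0.366 = 0.8699 / 0.366 = 2.3767
A = e^2.3767 ≈ 10.77 km²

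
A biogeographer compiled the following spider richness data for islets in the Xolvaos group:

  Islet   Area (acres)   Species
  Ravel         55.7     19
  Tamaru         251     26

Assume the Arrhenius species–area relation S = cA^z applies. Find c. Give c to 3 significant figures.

z = ln(S₂/S₁) / ln(A₂/A₁) = ln(26/19) / ln(251/55.7) = 0.3137 / 1.5055 = 0.2083
c = S₁ / A₁^z = 19 / 55.7^0.2083 = 19 / 2.311 = 8.223

8.22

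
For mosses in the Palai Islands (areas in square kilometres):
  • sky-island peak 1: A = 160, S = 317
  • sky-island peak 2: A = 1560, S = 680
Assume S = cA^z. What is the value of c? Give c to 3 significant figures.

57.9

z = ln(S₂/S₁) / ln(A₂/A₁) = ln(680/317) / ln(1560/160) = 0.7632 / 2.2773 = 0.3351
c = S₁ / A₁^z = 317 / 160^0.3351 = 317 / 5.479 = 57.86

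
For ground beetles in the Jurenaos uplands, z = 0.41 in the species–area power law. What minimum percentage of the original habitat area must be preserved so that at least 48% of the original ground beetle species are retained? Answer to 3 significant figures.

16.7%

Need (A_new/A_old)^0.41 = 0.48, so A_new/A_old = 0.48^(1/0.41) = 0.48^2.439
ln(A_new/A_old) = ln 0.48 / 0.41 = -0.7340 / 0.41 = -1.7902
A_new/A_old = e^-1.7902 ≈ 0.1669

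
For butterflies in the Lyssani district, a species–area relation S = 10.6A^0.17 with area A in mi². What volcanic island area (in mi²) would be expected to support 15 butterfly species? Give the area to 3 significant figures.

15 = 10.6 × A^0.17  ⇒  A^0.17 = 15/10.6 = 1.415
ln A = ln(1.415) / 0.17 = 0.3472 / 0.17 = 2.0423
A = e^2.0423 ≈ 7.709 mi²

7.71 mi²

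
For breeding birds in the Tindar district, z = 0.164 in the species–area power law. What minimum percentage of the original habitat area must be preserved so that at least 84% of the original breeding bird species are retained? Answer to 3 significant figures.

Need (A_new/A_old)^0.164 = 0.84, so A_new/A_old = 0.84^(1/0.164) = 0.84^6.098
ln(A_new/A_old) = ln 0.84 / 0.164 = -0.1744 / 0.164 = -1.0631
A_new/A_old = e^-1.0631 ≈ 0.3454

34.5%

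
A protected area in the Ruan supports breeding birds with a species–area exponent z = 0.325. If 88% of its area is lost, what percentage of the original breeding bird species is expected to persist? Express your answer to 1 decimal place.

S_new/S_old = (A_new/A_old)^z = 0.12^0.325
= exp(0.325 × ln 0.12) = exp(0.325 × -2.1203) = exp(-0.6891) ≈ 0.502

50.2%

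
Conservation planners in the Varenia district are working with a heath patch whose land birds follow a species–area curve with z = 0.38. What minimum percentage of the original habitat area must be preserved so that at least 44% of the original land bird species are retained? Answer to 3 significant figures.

11.5%

Need (A_new/A_old)^0.38 = 0.44, so A_new/A_old = 0.44^(1/0.38) = 0.44^2.632
ln(A_new/A_old) = ln 0.44 / 0.38 = -0.8210 / 0.38 = -2.1605
A_new/A_old = e^-2.1605 ≈ 0.1153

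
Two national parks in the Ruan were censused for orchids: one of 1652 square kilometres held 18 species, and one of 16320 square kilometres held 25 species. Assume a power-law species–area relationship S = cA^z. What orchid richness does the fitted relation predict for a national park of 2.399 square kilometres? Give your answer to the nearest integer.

7

z = ln(25/18) / ln(16320/1652) = 0.3285 / 2.2904 = 0.1434
c = 18 / 1652^0.1434 = 18 / 2.894 = 6.219
S₃ = 6.219 × 2.399^0.1434 = 6.219 × 1.134 ≈ 7.051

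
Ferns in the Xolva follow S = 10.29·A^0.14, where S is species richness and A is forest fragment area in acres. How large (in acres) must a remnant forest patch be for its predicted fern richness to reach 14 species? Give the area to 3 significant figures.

9.02 acres

14 = 10.29 × A^0.14  ⇒  A^0.14 = 14/10.29 = 1.361
ln A = ln(1.361) / 0.14 = 0.3079 / 0.14 = 2.1992
A = e^2.1992 ≈ 9.018 acres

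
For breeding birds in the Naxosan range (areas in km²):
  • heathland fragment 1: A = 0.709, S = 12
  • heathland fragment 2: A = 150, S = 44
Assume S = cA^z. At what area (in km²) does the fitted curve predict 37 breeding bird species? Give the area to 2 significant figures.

73 km²

z = ln(44/12) / ln(150/0.709) = 1.2993 / 5.3545 = 0.2427
c = 12 / 0.709^0.2427 = 12 / 0.9199 = 13.04
A = (37/13.04)^(1/0.2427) ⇒ ln A = ln(2.836)/0.2427 = 4.2966
A = e^4.2966 ≈ 73.45 km²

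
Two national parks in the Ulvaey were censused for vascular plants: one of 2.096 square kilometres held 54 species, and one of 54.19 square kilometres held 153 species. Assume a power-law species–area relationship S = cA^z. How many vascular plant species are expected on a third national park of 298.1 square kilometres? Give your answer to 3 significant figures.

z = ln(153/54) / ln(54.19/2.096) = 1.0415 / 3.2525 = 0.3202
c = 54 / 2.096^0.3202 = 54 / 1.267 = 42.61
S₃ = 42.61 × 298.1^0.3202 = 42.61 × 6.199 ≈ 264.1

264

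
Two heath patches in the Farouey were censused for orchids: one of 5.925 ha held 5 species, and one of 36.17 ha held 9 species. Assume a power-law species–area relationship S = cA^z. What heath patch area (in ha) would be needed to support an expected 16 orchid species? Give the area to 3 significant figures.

z = ln(9/5) / ln(36.17/5.925) = 0.5878 / 1.8090 = 0.3249
c = 5 / 5.925^0.3249 = 5 / 1.783 = 2.805
A = (16/2.805)^(1/0.3249) ⇒ ln A = ln(5.704)/0.3249 = 5.3590
A = e^5.3590 ≈ 212.5 ha

213 ha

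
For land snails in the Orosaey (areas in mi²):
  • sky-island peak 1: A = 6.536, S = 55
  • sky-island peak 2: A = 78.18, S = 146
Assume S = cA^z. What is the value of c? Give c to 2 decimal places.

z = ln(S₂/S₁) / ln(A₂/A₁) = ln(146/55) / ln(78.18/6.536) = 0.9763 / 2.4817 = 0.3934
c = S₁ / A₁^z = 55 / 6.536^0.3934 = 55 / 2.093 = 26.28

26.28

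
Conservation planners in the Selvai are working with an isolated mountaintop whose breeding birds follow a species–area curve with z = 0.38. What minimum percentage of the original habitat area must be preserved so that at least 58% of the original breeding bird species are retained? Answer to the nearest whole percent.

Need (A_new/A_old)^0.38 = 0.58, so A_new/A_old = 0.58^(1/0.38) = 0.58^2.632
ln(A_new/A_old) = ln 0.58 / 0.38 = -0.5447 / 0.38 = -1.4335
A_new/A_old = e^-1.4335 ≈ 0.2385

24%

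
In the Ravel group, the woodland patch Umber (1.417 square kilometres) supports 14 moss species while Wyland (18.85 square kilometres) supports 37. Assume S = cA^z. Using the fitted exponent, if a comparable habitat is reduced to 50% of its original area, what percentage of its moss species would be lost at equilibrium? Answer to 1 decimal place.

z = ln(37/14) / ln(18.85/1.417) = 0.9719 / 2.5880 = 0.3755
S_new/S_old = (A_new/A_old)^z = 0.5^0.3755 = exp(0.3755 × -0.6931) = 0.7708
Fraction lost = 1 − 0.7708 = 0.2292

22.9%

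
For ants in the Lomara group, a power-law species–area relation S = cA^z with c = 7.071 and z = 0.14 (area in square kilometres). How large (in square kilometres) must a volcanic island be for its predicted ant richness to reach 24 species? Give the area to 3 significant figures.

6180 square kilometres

24 = 7.071 × A^0.14  ⇒  A^0.14 = 24/7.071 = 3.394
ln A = ln(3.394) / 0.14 = 1.2221 / 0.14 = 8.7289
A = e^8.7289 ≈ 6179 square kilometres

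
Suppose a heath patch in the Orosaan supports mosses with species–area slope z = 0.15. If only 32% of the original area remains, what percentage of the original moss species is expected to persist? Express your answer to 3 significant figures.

S_new/S_old = (A_new/A_old)^z = 0.32^0.15
= exp(0.15 × ln 0.32) = exp(0.15 × -1.1394) = exp(-0.1709) ≈ 0.8429

84.3%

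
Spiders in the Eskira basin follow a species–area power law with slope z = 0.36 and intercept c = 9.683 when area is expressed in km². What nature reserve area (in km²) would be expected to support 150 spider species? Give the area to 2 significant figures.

2000 km²

150 = 9.683 × A^0.36  ⇒  A^0.36 = 150/9.683 = 15.49
ln A = ln(15.49) / 0.36 = 2.7403 / 0.36 = 7.6118
A = e^7.6118 ≈ 2022 km²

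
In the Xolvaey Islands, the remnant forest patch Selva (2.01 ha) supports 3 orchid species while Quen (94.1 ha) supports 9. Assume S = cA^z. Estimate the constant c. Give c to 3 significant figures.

2.46

z = ln(S₂/S₁) / ln(A₂/A₁) = ln(9/3) / ln(94.1/2.01) = 1.0986 / 3.8462 = 0.2856
c = S₁ / A₁^z = 3 / 2.01^0.2856 = 3 / 1.221 = 2.458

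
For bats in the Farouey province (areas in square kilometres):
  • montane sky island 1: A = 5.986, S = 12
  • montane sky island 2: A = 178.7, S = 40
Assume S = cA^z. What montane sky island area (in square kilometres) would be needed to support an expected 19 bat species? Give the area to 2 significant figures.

22 square kilometres

z = ln(40/12) / ln(178.7/5.986) = 1.2040 / 3.3963 = 0.3545
c = 12 / 5.986^0.3545 = 12 / 1.886 = 6.363
A = (19/6.363)^(1/0.3545) ⇒ ln A = ln(2.986)/0.3545 = 3.0857
A = e^3.0857 ≈ 21.88 square kilometres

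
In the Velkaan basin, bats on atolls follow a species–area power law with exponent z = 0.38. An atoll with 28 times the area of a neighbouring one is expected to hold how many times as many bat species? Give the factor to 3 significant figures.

S₂/S₁ = (A₂/A₁)^z = 28^0.38
ln(S₂/S₁) = 0.38 × ln 28 = 0.38 × 3.3322 = 1.2662
S₂/S₁ = e^1.2662 ≈ 3.547

3.55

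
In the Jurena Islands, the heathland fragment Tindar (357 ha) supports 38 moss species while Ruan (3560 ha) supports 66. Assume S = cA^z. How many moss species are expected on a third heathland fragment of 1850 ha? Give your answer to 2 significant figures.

56

z = ln(66/38) / ln(3560/357) = 0.5521 / 2.2998 = 0.2401
c = 38 / 357^0.2401 = 38 / 4.1 = 9.268
S₃ = 9.268 × 1850^0.2401 = 9.268 × 6.085 ≈ 56.4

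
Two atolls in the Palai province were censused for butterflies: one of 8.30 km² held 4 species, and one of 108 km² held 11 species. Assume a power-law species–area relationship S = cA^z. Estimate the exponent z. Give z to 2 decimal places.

0.39

Taking logs: ln S = ln c + z ln A, so z = (ln S₂ − ln S₁)/(ln A₂ − ln A₁).
z = ln(11/4) / ln(108/8.3) = ln(2.75) / ln(13.01) = 1.0116 / 2.5659 = 0.3943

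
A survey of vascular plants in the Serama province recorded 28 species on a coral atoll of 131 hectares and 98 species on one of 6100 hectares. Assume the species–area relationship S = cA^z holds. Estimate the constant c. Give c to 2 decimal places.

z = ln(S₂/S₁) / ln(A₂/A₁) = ln(98/28) / ln(6100/131) = 1.2528 / 3.8408 = 0.3262
c = S₁ / A₁^z = 28 / 131^0.3262 = 28 / 4.904 = 5.709

5.71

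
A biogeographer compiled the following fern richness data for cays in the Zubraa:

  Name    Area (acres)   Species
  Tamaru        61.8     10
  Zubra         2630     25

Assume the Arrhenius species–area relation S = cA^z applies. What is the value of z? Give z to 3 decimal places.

Taking logs: ln S = ln c + z ln A, so z = (ln S₂ − ln S₁)/(ln A₂ − ln A₁).
z = ln(25/10) / ln(2630/61.8) = ln(2.5) / ln(42.56) = 0.9163 / 3.7508 = 0.2443

0.244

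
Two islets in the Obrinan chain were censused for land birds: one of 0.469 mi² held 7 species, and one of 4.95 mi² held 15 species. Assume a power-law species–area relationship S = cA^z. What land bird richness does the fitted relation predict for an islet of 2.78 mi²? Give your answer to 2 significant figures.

z = ln(15/7) / ln(4.95/0.469) = 0.7621 / 2.3565 = 0.3234
c = 7 / 0.469^0.3234 = 7 / 0.7828 = 8.942
S₃ = 8.942 × 2.78^0.3234 = 8.942 × 1.392 ≈ 12.45

12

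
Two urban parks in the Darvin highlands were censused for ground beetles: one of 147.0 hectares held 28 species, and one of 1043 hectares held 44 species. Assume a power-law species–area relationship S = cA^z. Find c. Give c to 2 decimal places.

8.86

z = ln(S₂/S₁) / ln(A₂/A₁) = ln(44/28) / ln(1043/147) = 0.4520 / 1.9594 = 0.2307
c = S₁ / A₁^z = 28 / 147^0.2307 = 28 / 3.162 = 8.856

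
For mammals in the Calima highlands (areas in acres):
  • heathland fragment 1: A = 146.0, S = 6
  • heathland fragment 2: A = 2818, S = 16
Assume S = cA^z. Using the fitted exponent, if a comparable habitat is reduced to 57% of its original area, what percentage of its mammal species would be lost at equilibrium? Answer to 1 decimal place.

z = ln(16/6) / ln(2818/146) = 0.9808 / 2.9602 = 0.3313
S_new/S_old = (A_new/A_old)^z = 0.57^0.3313 = exp(0.3313 × -0.5621) = 0.8301
Fraction lost = 1 − 0.8301 = 0.1699

17.0%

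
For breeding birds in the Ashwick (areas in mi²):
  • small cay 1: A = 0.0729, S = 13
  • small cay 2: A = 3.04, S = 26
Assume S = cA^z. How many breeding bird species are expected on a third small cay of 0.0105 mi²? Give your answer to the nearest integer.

z = ln(26/13) / ln(3.04/0.0729) = 0.6931 / 3.7305 = 0.1858
c = 13 / 0.0729^0.1858 = 13 / 0.6147 = 21.15
S₃ = 21.15 × 0.0105^0.1858 = 21.15 × 0.4289 ≈ 9.069

9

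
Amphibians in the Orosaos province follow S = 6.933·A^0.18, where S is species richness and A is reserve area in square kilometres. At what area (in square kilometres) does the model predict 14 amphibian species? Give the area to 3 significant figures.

14 = 6.933 × A^0.18  ⇒  A^0.18 = 14/6.933 = 2.019
ln A = ln(2.019) / 0.18 = 0.7028 / 0.18 = 3.9042
A = e^3.9042 ≈ 49.61 square kilometres

49.6 square kilometres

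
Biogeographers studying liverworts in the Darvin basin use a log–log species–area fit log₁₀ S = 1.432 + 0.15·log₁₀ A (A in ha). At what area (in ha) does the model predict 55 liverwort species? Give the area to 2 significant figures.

110 ha

55 = 27.04 × A^0.15  ⇒  A^0.15 = 55/27.04 = 2.034
ln A = ln(2.034) / 0.15 = 0.7100 / 0.15 = 4.7335
A = e^4.7335 ≈ 113.7 ha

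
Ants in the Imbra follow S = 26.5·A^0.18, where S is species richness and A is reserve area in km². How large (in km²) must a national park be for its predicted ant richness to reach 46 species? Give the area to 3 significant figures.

46 = 26.5 × A^0.18  ⇒  A^0.18 = 46/26.5 = 1.736
ln A = ln(1.736) / 0.18 = 0.5515 / 0.18 = 3.0639
A = e^3.0639 ≈ 21.41 km²

21.4 km²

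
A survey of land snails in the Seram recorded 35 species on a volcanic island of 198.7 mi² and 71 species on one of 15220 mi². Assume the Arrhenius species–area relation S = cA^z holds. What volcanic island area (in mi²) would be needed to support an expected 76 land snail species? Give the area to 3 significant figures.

z = ln(71/35) / ln(15220/198.7) = 0.7073 / 4.3386 = 0.1630
c = 35 / 198.7^0.1630 = 35 / 2.37 = 14.77
A = (76/14.77)^(1/0.1630) ⇒ ln A = ln(5.146)/0.1630 = 10.0478
A = e^10.0478 ≈ 23105 mi²

23100 mi²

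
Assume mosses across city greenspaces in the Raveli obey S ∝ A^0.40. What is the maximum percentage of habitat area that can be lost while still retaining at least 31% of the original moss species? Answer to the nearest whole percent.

95%

Need (A_new/A_old)^0.4 = 0.31, so A_new/A_old = 0.31^(1/0.4) = 0.31^2.5
ln(A_new/A_old) = ln 0.31 / 0.4 = -1.1712 / 0.4 = -2.9280
A_new/A_old = e^-2.9280 ≈ 0.05351
Fraction that can be lost = 1 − 0.05351 = 0.9465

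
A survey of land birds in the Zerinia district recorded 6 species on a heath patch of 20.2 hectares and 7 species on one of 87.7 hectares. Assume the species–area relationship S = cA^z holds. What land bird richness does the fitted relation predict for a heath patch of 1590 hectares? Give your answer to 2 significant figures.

z = ln(7/6) / ln(87.7/20.2) = 0.1542 / 1.4682 = 0.1050
c = 6 / 20.2^0.1050 = 6 / 1.371 = 4.376
S₃ = 4.376 × 1590^0.1050 = 4.376 × 2.168 ≈ 9.489

9.5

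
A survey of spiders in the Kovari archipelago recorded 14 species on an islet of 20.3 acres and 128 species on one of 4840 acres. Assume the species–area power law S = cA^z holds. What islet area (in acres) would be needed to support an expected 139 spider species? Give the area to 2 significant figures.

5900 acres

z = ln(128/14) / ln(4840/20.3) = 2.2130 / 5.4740 = 0.4043
c = 14 / 20.3^0.4043 = 14 / 3.377 = 4.145
A = (139/4.145)^(1/0.4043) ⇒ ln A = ln(33.53)/0.4043 = 8.6886
A = e^8.6886 ≈ 5935 acres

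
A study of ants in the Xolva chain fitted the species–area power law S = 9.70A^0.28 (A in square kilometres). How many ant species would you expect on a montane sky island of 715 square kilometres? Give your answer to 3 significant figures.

61.1

S = 9.7 × 715^0.28 = 9.7 × 6.298 ≈ 61.09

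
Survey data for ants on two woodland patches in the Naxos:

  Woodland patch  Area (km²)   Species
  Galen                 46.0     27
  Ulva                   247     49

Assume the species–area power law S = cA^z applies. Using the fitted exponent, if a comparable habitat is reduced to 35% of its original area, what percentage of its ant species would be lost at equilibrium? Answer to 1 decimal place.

31.1%

z = ln(49/27) / ln(247/46) = 0.5960 / 1.6807 = 0.3546
S_new/S_old = (A_new/A_old)^z = 0.35^0.3546 = exp(0.3546 × -1.0498) = 0.6892
Fraction lost = 1 − 0.6892 = 0.3108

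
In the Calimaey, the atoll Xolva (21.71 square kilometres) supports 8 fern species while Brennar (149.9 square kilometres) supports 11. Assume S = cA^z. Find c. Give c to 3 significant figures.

z = ln(S₂/S₁) / ln(A₂/A₁) = ln(11/8) / ln(149.9/21.71) = 0.3185 / 1.9322 = 0.1648
c = S₁ / A₁^z = 8 / 21.71^0.1648 = 8 / 1.661 = 4.817

4.82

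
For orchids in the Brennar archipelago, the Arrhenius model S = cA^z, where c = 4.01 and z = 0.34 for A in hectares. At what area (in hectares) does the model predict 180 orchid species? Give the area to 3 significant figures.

72300 hectares

180 = 4.01 × A^0.34  ⇒  A^0.34 = 180/4.01 = 44.89
ln A = ln(44.89) / 0.34 = 3.8042 / 0.34 = 11.1887
A = e^11.1887 ≈ 72310 hectares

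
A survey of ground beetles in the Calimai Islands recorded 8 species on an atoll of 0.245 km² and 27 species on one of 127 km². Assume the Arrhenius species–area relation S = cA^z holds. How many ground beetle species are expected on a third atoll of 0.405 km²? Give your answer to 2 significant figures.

z = ln(27/8) / ln(127/0.245) = 1.2164 / 6.2507 = 0.1946
c = 8 / 0.245^0.1946 = 8 / 0.7606 = 10.52
S₃ = 10.52 × 0.405^0.1946 = 10.52 × 0.8387 ≈ 8.822

8.8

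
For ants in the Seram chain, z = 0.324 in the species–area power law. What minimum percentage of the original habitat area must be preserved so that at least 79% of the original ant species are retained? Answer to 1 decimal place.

48.3%

Need (A_new/A_old)^0.324 = 0.79, so A_new/A_old = 0.79^(1/0.324) = 0.79^3.086
ln(A_new/A_old) = ln 0.79 / 0.324 = -0.2357 / 0.324 = -0.7275
A_new/A_old = e^-0.7275 ≈ 0.4831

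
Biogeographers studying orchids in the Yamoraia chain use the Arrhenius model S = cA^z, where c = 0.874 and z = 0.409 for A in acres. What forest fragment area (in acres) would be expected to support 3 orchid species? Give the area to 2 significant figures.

20 acres

3 = 0.874 × A^0.409  ⇒  A^0.409 = 3/0.874 = 3.432
ln A = ln(3.432) / 0.409 = 1.2333 / 0.409 = 3.0154
A = e^3.0154 ≈ 20.4 acres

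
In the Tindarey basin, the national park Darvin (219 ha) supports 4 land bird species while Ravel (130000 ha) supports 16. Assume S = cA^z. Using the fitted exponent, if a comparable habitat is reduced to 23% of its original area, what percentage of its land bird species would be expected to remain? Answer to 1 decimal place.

z = ln(16/4) / ln(130000/219) = 1.3863 / 6.3862 = 0.2171
S_new/S_old = (A_new/A_old)^z = 0.23^0.2171 = exp(0.2171 × -1.4697) = 0.7269

72.7%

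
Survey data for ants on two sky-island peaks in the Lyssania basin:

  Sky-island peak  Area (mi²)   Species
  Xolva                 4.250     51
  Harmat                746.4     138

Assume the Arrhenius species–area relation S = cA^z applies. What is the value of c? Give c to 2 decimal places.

38.60

z = ln(S₂/S₁) / ln(A₂/A₁) = ln(138/51) / ln(746.4/4.25) = 0.9954 / 5.1683 = 0.1926
c = S₁ / A₁^z = 51 / 4.25^0.1926 = 51 / 1.321 = 38.6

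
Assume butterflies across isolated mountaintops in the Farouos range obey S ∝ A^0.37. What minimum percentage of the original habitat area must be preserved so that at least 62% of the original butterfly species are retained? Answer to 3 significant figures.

27.5%

Need (A_new/A_old)^0.37 = 0.62, so A_new/A_old = 0.62^(1/0.37) = 0.62^2.703
ln(A_new/A_old) = ln 0.62 / 0.37 = -0.4780 / 0.37 = -1.2920
A_new/A_old = e^-1.2920 ≈ 0.2747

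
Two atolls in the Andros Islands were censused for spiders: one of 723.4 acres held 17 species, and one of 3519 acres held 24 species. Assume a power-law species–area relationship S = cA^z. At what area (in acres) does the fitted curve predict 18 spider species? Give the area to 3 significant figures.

940 acres

z = ln(24/17) / ln(3519/723.4) = 0.3448 / 1.5820 = 0.2180
c = 17 / 723.4^0.2180 = 17 / 4.2 = 4.047
A = (18/4.047)^(1/0.2180) ⇒ ln A = ln(4.447)/0.2180 = 6.8462
A = e^6.8462 ≈ 940.3 acres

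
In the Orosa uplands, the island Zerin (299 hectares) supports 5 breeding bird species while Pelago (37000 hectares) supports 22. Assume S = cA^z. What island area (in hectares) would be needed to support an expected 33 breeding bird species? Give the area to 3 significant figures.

z = ln(22/5) / ln(37000/299) = 1.4816 / 4.8182 = 0.3075
c = 5 / 299^0.3075 = 5 / 5.771 = 0.8664
A = (33/0.8664)^(1/0.3075) ⇒ ln A = ln(38.09)/0.3075 = 11.8373
A = e^11.8373 ≈ 138311 hectares

138000 hectares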